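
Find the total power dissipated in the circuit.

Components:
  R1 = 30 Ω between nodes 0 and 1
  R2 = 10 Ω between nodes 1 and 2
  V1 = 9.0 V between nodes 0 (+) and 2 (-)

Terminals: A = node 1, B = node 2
Nodal analysis, taking node 2 as the 0 V reference.
Source V1 fixes V_0 = 9 V.
KCL at each unknown node (sum of currents leaving = 0; resistances in Ω):
  Node 1: (V_1 - 9)/30 + (V_1 - 0)/10 = 0
Collecting terms: 0.1333 × V_1 = 0.3  =>  V_1 = 2.25 V
Power in each resistor, P = (ΔV)²/R:
  P_R1 = (9 - 2.25)²/30 = 1.519 W
  P_R2 = (2.25 - 0)²/10 = 0.5062 W
P_total = P_R1 + P_R2 = 2.025 W

Final answer: 2.025 W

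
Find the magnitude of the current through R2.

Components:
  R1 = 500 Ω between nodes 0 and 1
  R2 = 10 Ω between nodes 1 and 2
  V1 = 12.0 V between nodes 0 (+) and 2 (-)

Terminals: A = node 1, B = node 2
Nodal analysis, taking node 2 as the 0 V reference.
Source V1 fixes V_0 = 12 V.
KCL at each unknown node (sum of currents leaving = 0; resistances in Ω):
  Node 1: (V_1 - 12)/500 + (V_1 - 0)/10 = 0
Collecting terms: 0.102 × V_1 = 0.024  =>  V_1 = 0.2353 V
I_R2 = (V_1 - V_2)/R2 = (0.2353 - 0)/10 = 0.02353 A
|I_R2| = 0.02353 A

Final answer: |I_R2| = 0.02353 A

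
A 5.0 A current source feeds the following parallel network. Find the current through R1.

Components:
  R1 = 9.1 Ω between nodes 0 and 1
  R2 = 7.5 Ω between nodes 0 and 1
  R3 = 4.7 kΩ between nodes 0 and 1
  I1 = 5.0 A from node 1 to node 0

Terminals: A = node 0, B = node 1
All resistors sit directly between nodes 0 and 1, so they are in parallel and share one voltage V; the full source current 5 A splits among them.
1/R_par = 1/9.1 + 1/7.5 + 1/4700 = 0.2434 S  =>  R_par = 4.108 Ω
V = I × R_par = 5 × 4.108 = 20.54 V
I_R1 = V/R1 = 20.54/9.1 = 2.257 A

Final answer: 2.257 A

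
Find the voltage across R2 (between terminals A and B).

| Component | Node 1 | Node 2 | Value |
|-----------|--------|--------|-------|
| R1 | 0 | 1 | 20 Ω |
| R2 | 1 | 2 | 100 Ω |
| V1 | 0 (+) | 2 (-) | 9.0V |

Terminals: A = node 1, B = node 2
R1 and R2 are in series across V1 (node 0 → node 1 → node 2), and the output A–B is taken across R2, so this is a voltage divider.
Series current: I = V1/(R1 + R2) = 9/(20 + 100) = 9/120 = 0.075 A
V_R2 = I × R2 = V1 × R2/(R1 + R2) = 9 × 100/120 = 7.5 V

Final answer: 7.5 V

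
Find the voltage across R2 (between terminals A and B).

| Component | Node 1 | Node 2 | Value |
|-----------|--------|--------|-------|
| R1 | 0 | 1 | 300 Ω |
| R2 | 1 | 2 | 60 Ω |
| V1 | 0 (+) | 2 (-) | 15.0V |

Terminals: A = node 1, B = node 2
R1 and R2 are in series across V1 (node 0 → node 1 → node 2), and the output A–B is taken across R2, so this is a voltage divider.
Series current: I = V1/(R1 + R2) = 15/(300 + 60) = 15/360 = 0.04167 A
V_R2 = I × R2 = V1 × R2/(R1 + R2) = 15 × 60/360 = 2.5 V

Final answer: 2.5 V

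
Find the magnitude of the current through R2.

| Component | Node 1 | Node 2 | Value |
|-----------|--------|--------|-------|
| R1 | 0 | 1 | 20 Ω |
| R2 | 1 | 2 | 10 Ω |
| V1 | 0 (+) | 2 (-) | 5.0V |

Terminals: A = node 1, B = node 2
Nodal analysis, taking node 2 as the 0 V reference.
Source V1 fixes V_0 = 5 V.
KCL at each unknown node (sum of currents leaving = 0; resistances in Ω):
  Node 1: (V_1 - 5)/20 + (V_1 - 0)/10 = 0
Collecting terms: 0.15 × V_1 = 0.25  =>  V_1 = 1.667 V
I_R2 = (V_1 - V_2)/R2 = (1.667 - 0)/10 = 0.1667 A
|I_R2| = 0.1667 A

Final answer: |I_R2| = 0.1667 A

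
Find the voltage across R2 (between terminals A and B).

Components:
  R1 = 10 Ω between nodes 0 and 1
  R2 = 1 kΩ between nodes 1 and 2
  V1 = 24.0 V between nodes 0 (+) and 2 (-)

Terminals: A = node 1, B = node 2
R1 and R2 are in series across V1 (node 0 → node 1 → node 2), and the output A–B is taken across R2, so this is a voltage divider.
Series current: I = V1/(R1 + R2) = 24/(10 + 1000) = 24/1010 = 0.02376 A
V_R2 = I × R2 = V1 × R2/(R1 + R2) = 24 × 1000/1010 = 23.76 V

Final answer: 23.76 V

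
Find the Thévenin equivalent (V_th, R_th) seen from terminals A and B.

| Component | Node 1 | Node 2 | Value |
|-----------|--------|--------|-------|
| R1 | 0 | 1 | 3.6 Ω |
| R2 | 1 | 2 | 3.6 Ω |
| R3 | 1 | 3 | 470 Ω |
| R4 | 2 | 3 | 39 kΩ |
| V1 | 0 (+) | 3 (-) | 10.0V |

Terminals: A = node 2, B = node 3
Step 1 — V_th is the open-circuit voltage V_A - V_B (nothing connected across the terminals).
Nodal analysis, taking node 3 as the 0 V reference.
Source V1 fixes V_0 = 10 V.
KCL at each unknown node (sum of currents leaving = 0; resistances in Ω):
  Node 1: (V_1 - 10)/3.6 + (V_1 - V_2)/3.6 + (V_1 - 0)/470 = 0
  Node 2: (V_2 - V_1)/3.6 + (V_2 - 0)/39000 = 0
Collecting terms (coefficients in siemens):
  0.5577·V_1 - 0.2778·V_2 = 2.778
  0.2778·V_2 - 0.2778·V_1 = 0
Determinant D = (0.5577)(0.2778) - (-0.2778)(-0.2778) = 0.07777
V_1 = [(2.778)(0.2778) - (-0.2778)(0)]/D = 9.923 V
V_2 = [(0.5577)(0) - (2.778)(-0.2778)]/D = 9.922 V
V_th = V_2 - V_3 = 9.922 - 0 = 9.922 V
Step 2 — R_th: zero the source — replace V1 by a short circuit (node 3 merges into node 0) — and find the resistance seen between A (node 2) and B (node 0).
Reduce the network between node 2 (A) and node 0 (B) by series/parallel combination:
  Rp1 = R1 ‖ R3 (parallel, both between nodes 0 and 1) = 1/(1/3.6 + 1/470) = 3.573 Ω
  Rs1 = R2 + Rp1 (series, joined only at node 1) = 3.6 + 3.573 = 7.173 Ω
  Rp2 = R4 ‖ Rs1 (parallel, both between nodes 0 and 2) = 1/(1/39000 + 1/7.173) = 7.171 Ω
R_th = 7.171 Ω

Final answer: V_th = 9.922 V, R_th = 7.171 Ω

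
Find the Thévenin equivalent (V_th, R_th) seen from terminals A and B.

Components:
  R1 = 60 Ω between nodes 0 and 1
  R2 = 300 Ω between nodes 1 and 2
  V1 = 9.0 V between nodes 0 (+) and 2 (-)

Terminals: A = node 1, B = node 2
Step 1 — V_th is the open-circuit voltage V_A - V_B (nothing connected across the terminals).
Nodal analysis, taking node 2 as the 0 V reference.
Source V1 fixes V_0 = 9 V.
KCL at each unknown node (sum of currents leaving = 0; resistances in Ω):
  Node 1: (V_1 - 9)/60 + (V_1 - 0)/300 = 0
Collecting terms: 0.02 × V_1 = 0.15  =>  V_1 = 7.5 V
V_th = V_1 - V_2 = 7.5 - 0 = 7.5 V
Step 2 — R_th: zero the source — replace V1 by a short circuit (node 2 merges into node 0) — and find the resistance seen between A (node 1) and B (node 0).
Reduce the network between node 1 (A) and node 0 (B) by series/parallel combination:
  Rp1 = R1 ‖ R2 (parallel, both between nodes 0 and 1) = 1/(1/60 + 1/300) = 50 Ω
R_th = 50 Ω

Final answer: V_th = 7.5 V, R_th = 50 Ω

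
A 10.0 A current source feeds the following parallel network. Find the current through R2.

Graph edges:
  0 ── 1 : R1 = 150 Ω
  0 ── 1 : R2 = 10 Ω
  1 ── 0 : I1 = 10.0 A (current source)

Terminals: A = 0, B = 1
All resistors sit directly between nodes 0 and 1, so they are in parallel and share one voltage V; the full source current 10 A splits among them.
1/R_par = 1/150 + 1/10 = 0.1067 S  =>  R_par = 9.375 Ω
V = I × R_par = 10 × 9.375 = 93.75 V
I_R2 = V/R2 = 93.75/10 = 9.375 A

Final answer: 9.375 A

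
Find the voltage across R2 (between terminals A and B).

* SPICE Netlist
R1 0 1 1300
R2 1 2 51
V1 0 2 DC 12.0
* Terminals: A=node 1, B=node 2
R1 and R2 are in series across V1 (node 0 → node 1 → node 2), and the output A–B is taken across R2, so this is a voltage divider.
Series current: I = V1/(R1 + R2) = 12/(1300 + 51) = 12/1351 = 0.008882 A
V_R2 = I × R2 = V1 × R2/(R1 + R2) = 12 × 51/1351 = 0.453 V

Final answer: 0.453 V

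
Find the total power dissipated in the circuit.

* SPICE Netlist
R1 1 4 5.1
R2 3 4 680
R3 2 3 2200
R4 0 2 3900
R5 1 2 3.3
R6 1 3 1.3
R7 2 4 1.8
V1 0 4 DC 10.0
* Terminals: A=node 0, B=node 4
Nodal analysis, taking node 4 as the 0 V reference.
Source V1 fixes V_0 = 10 V.
KCL at each unknown node (sum of currents leaving = 0; resistances in Ω):
  Node 1: (V_1 - 0)/5.1 + (V_1 - V_2)/3.3 + (V_1 - V_3)/1.3 = 0
  Node 2: (V_2 - V_3)/2200 + (V_2 - 10)/3900 + (V_2 - V_1)/3.3 + (V_2 - 0)/1.8 = 0
  Node 3: (V_3 - 0)/680 + (V_3 - V_2)/2200 + (V_3 - V_1)/1.3 = 0
Collecting terms (coefficients in siemens):
  1.268·V_1 - 0.303·V_2 - 0.7692·V_3 = 0
  0.8593·V_2 - 0.303·V_1 - 0.0004545·V_3 = 0.002564
  0.7712·V_3 - 0.7692·V_1 - 0.0004545·V_2 = 0
Solving these 3 simultaneous equations (Gaussian elimination) gives:
  V_1 = 0.002299 V, V_2 = 0.003796 V, V_3 = 0.002296 V
Power in each resistor, P = (ΔV)²/R:
  P_R1 = (0.002299 - 0)²/5.1 = 0.000001037 W
  P_R2 = (0.002296 - 0)²/680 = 0.000000007751 W
  P_R3 = (0.003796 - 0.002296)²/2200 = 0.000000001023 W
  P_R4 = (10 - 0.003796)²/3900 = 0.02562 W
  P_R5 = (0.002299 - 0.003796)²/3.3 = 0.0000006788 W
  P_R6 = (0.002299 - 0.002296)²/1.3 = 0.000000000009437 W
  P_R7 = (0.003796 - 0)²/1.8 = 0.000008005 W
P_total = P_R1 + P_R2 + P_R3 + P_R4 + P_R5 + P_R6 + P_R7 = 0.02563 W

Final answer: 0.02563 W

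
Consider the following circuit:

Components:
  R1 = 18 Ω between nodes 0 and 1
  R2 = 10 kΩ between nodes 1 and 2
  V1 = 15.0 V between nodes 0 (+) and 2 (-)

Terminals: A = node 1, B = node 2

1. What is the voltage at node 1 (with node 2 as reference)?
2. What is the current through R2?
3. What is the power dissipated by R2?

Nodal analysis, taking node 2 as the 0 V reference.
Source V1 fixes V_0 = 15 V.
KCL at each unknown node (sum of currents leaving = 0; resistances in Ω):
  Node 1: (V_1 - 15)/18 + (V_1 - 0)/10000 = 0
Collecting terms: 0.05566 × V_1 = 0.8333  =>  V_1 = 14.97 V
Part 1:
  Read off the nodal solution: V_1 = 14.97 V
Part 2:
  I_R2 = (V_1 - V_2)/R2 = (14.97 - 0)/10000 = 0.001497 A
  Magnitude: I_R2 = 0.001497 A
Part 3:
  I_R2 = (V_1 - V_2)/R2 = (14.97 - 0)/10000 = 0.001497 A
  P_R2 = I_R2² × R2 = (0.001497)² × 10000 = 0.02242 W

Final answers:
1. V_1 = 14.97 V
2. I_R2 = 0.001497 A
3. P_R2 = 0.02242 W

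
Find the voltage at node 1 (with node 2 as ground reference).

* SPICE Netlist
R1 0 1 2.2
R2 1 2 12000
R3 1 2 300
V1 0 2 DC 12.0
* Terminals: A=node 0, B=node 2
Nodal analysis, taking node 2 as the 0 V reference.
Source V1 fixes V_0 = 12 V.
KCL at each unknown node (sum of currents leaving = 0; resistances in Ω):
  Node 1: (V_1 - 12)/2.2 + (V_1 - 0)/12000 + (V_1 - 0)/300 = 0
Collecting terms: 0.458 × V_1 = 5.455  =>  V_1 = 11.91 V
The requested potential is V_1 = 11.91 V.

Final answer: V_1 = 11.91 V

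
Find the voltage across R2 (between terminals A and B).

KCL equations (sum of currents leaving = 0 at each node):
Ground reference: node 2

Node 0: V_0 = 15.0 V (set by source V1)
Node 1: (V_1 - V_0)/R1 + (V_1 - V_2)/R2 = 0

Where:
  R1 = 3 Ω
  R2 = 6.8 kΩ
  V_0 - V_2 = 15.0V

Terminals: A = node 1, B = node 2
R1 and R2 are in series across V1 (node 0 → node 1 → node 2), and the output A–B is taken across R2, so this is a voltage divider.
Series current: I = V1/(R1 + R2) = 15/(3 + 6800) = 15/6803 = 0.002205 A
V_R2 = I × R2 = V1 × R2/(R1 + R2) = 15 × 6800/6803 = 14.99 V

Final answer: 14.99 V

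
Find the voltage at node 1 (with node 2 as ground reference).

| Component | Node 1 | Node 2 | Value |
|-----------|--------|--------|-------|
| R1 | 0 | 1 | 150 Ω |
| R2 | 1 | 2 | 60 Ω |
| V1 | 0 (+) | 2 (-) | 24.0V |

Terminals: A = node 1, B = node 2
Nodal analysis, taking node 2 as the 0 V reference.
Source V1 fixes V_0 = 24 V.
KCL at each unknown node (sum of currents leaving = 0; resistances in Ω):
  Node 1: (V_1 - 24)/150 + (V_1 - 0)/60 = 0
Collecting terms: 0.02333 × V_1 = 0.16  =>  V_1 = 6.857 V
The requested potential is V_1 = 6.857 V.

Final answer: V_1 = 6.857 V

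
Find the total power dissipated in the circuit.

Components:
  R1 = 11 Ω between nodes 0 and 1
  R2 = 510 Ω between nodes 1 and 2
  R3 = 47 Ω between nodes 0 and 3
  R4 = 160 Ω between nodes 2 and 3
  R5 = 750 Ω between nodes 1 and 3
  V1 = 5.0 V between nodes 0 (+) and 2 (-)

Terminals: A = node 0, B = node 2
Nodal analysis, taking node 2 as the 0 V reference.
Source V1 fixes V_0 = 5 V.
KCL at each unknown node (sum of currents leaving = 0; resistances in Ω):
  Node 1: (V_1 - 5)/11 + (V_1 - 0)/510 + (V_1 - V_3)/750 = 0
  Node 3: (V_3 - 5)/47 + (V_3 - 0)/160 + (V_3 - V_1)/750 = 0
Collecting terms (coefficients in siemens):
  0.0942·V_1 - 0.001333·V_3 = 0.4545
  0.02886·V_3 - 0.001333·V_1 = 0.1064
Determinant D = (0.0942)(0.02886) - (-0.001333)(-0.001333) = 0.002717
V_1 = [(0.4545)(0.02886) - (-0.001333)(0.1064)]/D = 4.881 V
V_3 = [(0.0942)(0.1064) - (0.4545)(-0.001333)]/D = 3.912 V
Power in each resistor, P = (ΔV)²/R:
  P_R1 = (5 - 4.881)²/11 = 0.001298 W
  P_R2 = (4.881 - 0)²/510 = 0.0467 W
  P_R3 = (5 - 3.912)²/47 = 0.0252 W
  P_R4 = (0 - 3.912)²/160 = 0.09563 W
  P_R5 = (4.881 - 3.912)²/750 = 0.001252 W
P_total = P_R1 + P_R2 + P_R3 + P_R4 + P_R5 = 0.1701 W

Final answer: 0.1701 W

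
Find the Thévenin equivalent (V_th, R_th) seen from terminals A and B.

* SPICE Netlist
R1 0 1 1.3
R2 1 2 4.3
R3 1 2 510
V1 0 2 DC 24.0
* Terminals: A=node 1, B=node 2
Step 1 — V_th is the open-circuit voltage V_A - V_B (nothing connected across the terminals).
Nodal analysis, taking node 2 as the 0 V reference.
Source V1 fixes V_0 = 24 V.
KCL at each unknown node (sum of currents leaving = 0; resistances in Ω):
  Node 1: (V_1 - 24)/1.3 + (V_1 - 0)/4.3 + (V_1 - 0)/510 = 0
Collecting terms: 1.004 × V_1 = 18.46  =>  V_1 = 18.39 V
V_th = V_1 - V_2 = 18.39 - 0 = 18.39 V
Step 2 — R_th: zero the source — replace V1 by a short circuit (node 2 merges into node 0) — and find the resistance seen between A (node 1) and B (node 0).
Reduce the network between node 1 (A) and node 0 (B) by series/parallel combination:
  Rp1 = R1 ‖ R2 ‖ R3 (parallel, all between nodes 0 and 1) = 1/(1/1.3 + 1/4.3 + 1/510) = 0.9963 Ω
R_th = 0.9963 Ω

Final answer: V_th = 18.39 V, R_th = 0.9963 Ω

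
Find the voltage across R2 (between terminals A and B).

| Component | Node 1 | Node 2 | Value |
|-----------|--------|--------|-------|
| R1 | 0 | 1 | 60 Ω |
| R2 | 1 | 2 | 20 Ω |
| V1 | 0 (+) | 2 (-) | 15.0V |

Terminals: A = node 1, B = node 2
R1 and R2 are in series across V1 (node 0 → node 1 → node 2), and the output A–B is taken across R2, so this is a voltage divider.
Series current: I = V1/(R1 + R2) = 15/(60 + 20) = 15/80 = 0.1875 A
V_R2 = I × R2 = V1 × R2/(R1 + R2) = 15 × 20/80 = 3.75 V

Final answer: 3.75 V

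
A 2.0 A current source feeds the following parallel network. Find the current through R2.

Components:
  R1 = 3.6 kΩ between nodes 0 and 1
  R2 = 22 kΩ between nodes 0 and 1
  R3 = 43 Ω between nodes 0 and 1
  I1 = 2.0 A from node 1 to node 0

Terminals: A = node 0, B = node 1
All resistors sit directly between nodes 0 and 1, so they are in parallel and share one voltage V; the full source current 2 A splits among them.
1/R_par = 1/3600 + 1/22000 + 1/43 = 0.02358 S  =>  R_par = 42.41 Ω
V = I × R_par = 2 × 42.41 = 84.82 V
I_R2 = V/R2 = 84.82/22000 = 0.003856 A

Final answer: 0.003856 A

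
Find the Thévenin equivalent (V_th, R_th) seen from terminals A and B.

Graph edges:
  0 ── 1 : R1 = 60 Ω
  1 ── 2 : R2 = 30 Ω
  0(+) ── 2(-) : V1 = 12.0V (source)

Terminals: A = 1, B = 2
Step 1 — V_th is the open-circuit voltage V_A - V_B (nothing connected across the terminals).
Nodal analysis, taking node 2 as the 0 V reference.
Source V1 fixes V_0 = 12 V.
KCL at each unknown node (sum of currents leaving = 0; resistances in Ω):
  Node 1: (V_1 - 12)/60 + (V_1 - 0)/30 = 0
Collecting terms: 0.05 × V_1 = 0.2  =>  V_1 = 4 V
V_th = V_1 - V_2 = 4 - 0 = 4 V
Step 2 — R_th: zero the source — replace V1 by a short circuit (node 2 merges into node 0) — and find the resistance seen between A (node 1) and B (node 0).
Reduce the network between node 1 (A) and node 0 (B) by series/parallel combination:
  Rp1 = R1 ‖ R2 (parallel, both between nodes 0 and 1) = 1/(1/60 + 1/30) = 20 Ω
R_th = 20 Ω

Final answer: V_th = 4 V, R_th = 20 Ω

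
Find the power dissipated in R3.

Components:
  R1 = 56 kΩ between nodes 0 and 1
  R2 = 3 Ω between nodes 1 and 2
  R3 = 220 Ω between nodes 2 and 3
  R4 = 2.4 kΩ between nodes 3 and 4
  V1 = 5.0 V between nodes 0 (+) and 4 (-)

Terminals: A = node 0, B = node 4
Nodal analysis, taking node 4 as the 0 V reference.
Source V1 fixes V_0 = 5 V.
KCL at each unknown node (sum of currents leaving = 0; resistances in Ω):
  Node 1: (V_1 - 5)/56000 + (V_1 - V_2)/3 = 0
  Node 2: (V_2 - V_1)/3 + (V_2 - V_3)/220 = 0
  Node 3: (V_3 - V_2)/220 + (V_3 - 0)/2400 = 0
Collecting terms (coefficients in siemens):
  0.3334·V_1 - 0.3333·V_2 = 0.00008929
  0.3379·V_2 - 0.3333·V_1 - 0.004545·V_3 = 0
  0.004962·V_3 - 0.004545·V_2 = 0
Solving these 3 simultaneous equations (Gaussian elimination) gives:
  V_1 = 0.2237 V, V_2 = 0.2235 V, V_3 = 0.2047 V
I_R3 = (V_2 - V_3)/R3 = (0.2235 - 0.2047)/220 = 0.00008529 A
P_R3 = I_R3² × R3 = (0.00008529)² × 220 = 0.0000016 W

Final answer: 1.6e-06 W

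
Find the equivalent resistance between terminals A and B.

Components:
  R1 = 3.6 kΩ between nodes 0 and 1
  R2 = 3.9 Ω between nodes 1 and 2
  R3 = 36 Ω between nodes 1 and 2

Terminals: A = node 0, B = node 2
Reduce the network between node 0 (A) and node 2 (B) by series/parallel combination:
  Rp1 = R2 ‖ R3 (parallel, both between nodes 1 and 2) = 1/(1/3.9 + 1/36) = 3.519 Ω
  Rs1 = R1 + Rp1 (series, joined only at node 1) = 3600 + 3.519 = 3604 Ω
R_eq = 3.604 kΩ

Final answer: 3.604 kΩ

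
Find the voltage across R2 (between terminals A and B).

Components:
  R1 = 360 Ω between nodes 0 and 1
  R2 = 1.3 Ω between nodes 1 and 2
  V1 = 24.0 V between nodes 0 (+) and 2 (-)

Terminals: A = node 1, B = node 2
R1 and R2 are in series across V1 (node 0 → node 1 → node 2), and the output A–B is taken across R2, so this is a voltage divider.
Series current: I = V1/(R1 + R2) = 24/(360 + 1.3) = 24/361.3 = 0.06643 A
V_R2 = I × R2 = V1 × R2/(R1 + R2) = 24 × 1.3/361.3 = 0.08635 V

Final answer: 0.08635 V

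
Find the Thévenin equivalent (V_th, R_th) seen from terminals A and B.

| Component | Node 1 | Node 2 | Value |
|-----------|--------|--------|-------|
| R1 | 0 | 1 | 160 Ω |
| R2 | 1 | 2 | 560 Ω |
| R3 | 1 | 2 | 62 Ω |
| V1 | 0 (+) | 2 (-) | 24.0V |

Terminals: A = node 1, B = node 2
Step 1 — V_th is the open-circuit voltage V_A - V_B (nothing connected across the terminals).
Nodal analysis, taking node 2 as the 0 V reference.
Source V1 fixes V_0 = 24 V.
KCL at each unknown node (sum of currents leaving = 0; resistances in Ω):
  Node 1: (V_1 - 24)/160 + (V_1 - 0)/560 + (V_1 - 0)/62 = 0
Collecting terms: 0.02416 × V_1 = 0.15  =>  V_1 = 6.207 V
V_th = V_1 - V_2 = 6.207 - 0 = 6.207 V
Step 2 — R_th: zero the source — replace V1 by a short circuit (node 2 merges into node 0) — and find the resistance seen between A (node 1) and B (node 0).
Reduce the network between node 1 (A) and node 0 (B) by series/parallel combination:
  Rp1 = R1 ‖ R2 ‖ R3 (parallel, all between nodes 0 and 1) = 1/(1/160 + 1/560 + 1/62) = 41.38 Ω
R_th = 41.38 Ω

Final answer: V_th = 6.207 V, R_th = 41.38 Ω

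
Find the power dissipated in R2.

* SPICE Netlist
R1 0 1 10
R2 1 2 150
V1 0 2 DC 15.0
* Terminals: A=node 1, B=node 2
Nodal analysis, taking node 2 as the 0 V reference.
Source V1 fixes V_0 = 15 V.
KCL at each unknown node (sum of currents leaving = 0; resistances in Ω):
  Node 1: (V_1 - 15)/10 + (V_1 - 0)/150 = 0
Collecting terms: 0.1067 × V_1 = 1.5  =>  V_1 = 14.06 V
I_R2 = (V_1 - V_2)/R2 = (14.06 - 0)/150 = 0.09375 A
P_R2 = I_R2² × R2 = (0.09375)² × 150 = 1.318 W

Final answer: 1.318 W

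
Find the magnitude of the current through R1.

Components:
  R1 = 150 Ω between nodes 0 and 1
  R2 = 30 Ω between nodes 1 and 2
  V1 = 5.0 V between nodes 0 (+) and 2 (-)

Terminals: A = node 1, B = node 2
Nodal analysis, taking node 2 as the 0 V reference.
Source V1 fixes V_0 = 5 V.
KCL at each unknown node (sum of currents leaving = 0; resistances in Ω):
  Node 1: (V_1 - 5)/150 + (V_1 - 0)/30 = 0
Collecting terms: 0.04 × V_1 = 0.03333  =>  V_1 = 0.8333 V
I_R1 = (V_0 - V_1)/R1 = (5 - 0.8333)/150 = 0.02778 A
|I_R1| = 0.02778 A

Final answer: |I_R1| = 0.02778 A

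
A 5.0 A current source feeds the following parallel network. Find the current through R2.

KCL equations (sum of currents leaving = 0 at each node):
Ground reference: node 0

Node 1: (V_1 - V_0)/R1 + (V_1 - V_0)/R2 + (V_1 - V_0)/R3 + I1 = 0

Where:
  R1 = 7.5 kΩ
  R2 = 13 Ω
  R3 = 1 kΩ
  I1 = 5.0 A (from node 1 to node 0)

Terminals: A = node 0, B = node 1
All resistors sit directly between nodes 0 and 1, so they are in parallel and share one voltage V; the full source current 5 A splits among them.
1/R_par = 1/7500 + 1/13 + 1/1000 = 0.07806 S  =>  R_par = 12.81 Ω
V = I × R_par = 5 × 12.81 = 64.06 V
I_R2 = V/R2 = 64.06/13 = 4.927 A

Final answer: 4.927 A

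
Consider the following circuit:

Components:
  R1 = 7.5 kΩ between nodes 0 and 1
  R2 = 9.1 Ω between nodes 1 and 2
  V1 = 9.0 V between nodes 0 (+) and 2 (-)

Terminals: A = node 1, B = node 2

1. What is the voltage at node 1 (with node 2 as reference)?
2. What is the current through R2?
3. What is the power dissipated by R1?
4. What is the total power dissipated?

Nodal analysis, taking node 2 as the 0 V reference.
Source V1 fixes V_0 = 9 V.
KCL at each unknown node (sum of currents leaving = 0; resistances in Ω):
  Node 1: (V_1 - 9)/7500 + (V_1 - 0)/9.1 = 0
Collecting terms: 0.11 × V_1 = 0.0012  =>  V_1 = 0.01091 V
Part 1:
  Read off the nodal solution: V_1 = 0.01091 V
Part 2:
  I_R2 = (V_1 - V_2)/R2 = (0.01091 - 0)/9.1 = 0.001199 A
  Magnitude: I_R2 = 0.001199 A
Part 3:
  I_R1 = (V_0 - V_1)/R1 = (9 - 0.01091)/7500 = 0.001199 A
  P_R1 = I_R1² × R1 = (0.001199)² × 7500 = 0.01077 W
Part 4:
  Power in each resistor, P = (ΔV)²/R:
    P_R1 = (9 - 0.01091)²/7500 = 0.01077 W
    P_R2 = (0.01091 - 0)²/9.1 = 0.00001307 W
  P_total = P_R1 + P_R2 = 0.01079 W

Final answers:
1. V_1 = 0.01091 V
2. I_R2 = 0.001199 A
3. P_R1 = 0.01077 W
4. P_total = 0.01079 W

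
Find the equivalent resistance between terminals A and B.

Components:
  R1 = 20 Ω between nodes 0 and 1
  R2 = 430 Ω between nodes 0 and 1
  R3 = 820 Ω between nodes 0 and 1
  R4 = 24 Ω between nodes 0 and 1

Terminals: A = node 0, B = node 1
Reduce the network between node 0 (A) and node 1 (B) by series/parallel combination:
  Rp1 = R1 ‖ R2 ‖ R3 ‖ R4 (parallel, all between nodes 0 and 1) = 1/(1/20 + 1/430 + 1/820 + 1/24) = 10.5 Ω
R_eq = 10.5 Ω

Final answer: 10.5 Ω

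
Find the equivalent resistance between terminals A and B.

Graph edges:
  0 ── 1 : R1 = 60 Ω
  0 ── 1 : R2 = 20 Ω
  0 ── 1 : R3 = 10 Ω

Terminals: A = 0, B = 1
Reduce the network between node 0 (A) and node 1 (B) by series/parallel combination:
  Rp1 = R1 ‖ R2 ‖ R3 (parallel, all between nodes 0 and 1) = 1/(1/60 + 1/20 + 1/10) = 6 Ω
R_eq = 6 Ω

Final answer: 6 Ω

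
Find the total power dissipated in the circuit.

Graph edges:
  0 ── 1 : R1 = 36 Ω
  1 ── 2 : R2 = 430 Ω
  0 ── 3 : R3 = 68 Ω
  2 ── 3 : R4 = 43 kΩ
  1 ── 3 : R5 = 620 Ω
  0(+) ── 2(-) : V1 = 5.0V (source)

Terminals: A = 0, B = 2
Nodal analysis, taking node 2 as the 0 V reference.
Source V1 fixes V_0 = 5 V.
KCL at each unknown node (sum of currents leaving = 0; resistances in Ω):
  Node 1: (V_1 - 5)/36 + (V_1 - 0)/430 + (V_1 - V_3)/620 = 0
  Node 3: (V_3 - 5)/68 + (V_3 - 0)/43000 + (V_3 - V_1)/620 = 0
Collecting terms (coefficients in siemens):
  0.03172·V_1 - 0.001613·V_3 = 0.1389
  0.01634·V_3 - 0.001613·V_1 = 0.07353
Determinant D = (0.03172)(0.01634) - (-0.001613)(-0.001613) = 0.0005157
V_1 = [(0.1389)(0.01634) - (-0.001613)(0.07353)]/D = 4.631 V
V_3 = [(0.03172)(0.07353) - (0.1389)(-0.001613)]/D = 4.956 V
Power in each resistor, P = (ΔV)²/R:
  P_R1 = (5 - 4.631)²/36 = 0.003779 W
  P_R2 = (4.631 - 0)²/430 = 0.04988 W
  P_R3 = (5 - 4.956)²/68 = 0.00002785 W
  P_R4 = (0 - 4.956)²/43000 = 0.0005713 W
  P_R5 = (4.631 - 4.956)²/620 = 0.0001707 W
P_total = P_R1 + P_R2 + P_R3 + P_R4 + P_R5 = 0.05443 W

Final answer: 0.05443 W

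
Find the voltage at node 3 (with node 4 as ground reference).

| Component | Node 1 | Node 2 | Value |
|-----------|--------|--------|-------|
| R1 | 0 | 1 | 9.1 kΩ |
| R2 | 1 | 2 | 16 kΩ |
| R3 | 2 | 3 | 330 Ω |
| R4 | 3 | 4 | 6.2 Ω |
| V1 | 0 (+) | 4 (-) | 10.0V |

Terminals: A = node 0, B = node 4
Nodal analysis, taking node 4 as the 0 V reference.
Source V1 fixes V_0 = 10 V.
KCL at each unknown node (sum of currents leaving = 0; resistances in Ω):
  Node 1: (V_1 - 10)/9100 + (V_1 - V_2)/16000 = 0
  Node 2: (V_2 - V_1)/16000 + (V_2 - V_3)/330 = 0
  Node 3: (V_3 - V_2)/330 + (V_3 - 0)/6.2 = 0
Collecting terms (coefficients in siemens):
  0.0001724·V_1 - 0.0000625·V_2 = 0.001099
  0.003093·V_2 - 0.0000625·V_1 - 0.00303·V_3 = 0
  0.1643·V_3 - 0.00303·V_2 = 0
Solving these 3 simultaneous equations (Gaussian elimination) gives:
  V_1 = 6.422 V, V_2 = 0.1322 V, V_3 = 0.002437 V
The requested potential is V_3 = 0.002437 V.

Final answer: V_3 = 0.002437 V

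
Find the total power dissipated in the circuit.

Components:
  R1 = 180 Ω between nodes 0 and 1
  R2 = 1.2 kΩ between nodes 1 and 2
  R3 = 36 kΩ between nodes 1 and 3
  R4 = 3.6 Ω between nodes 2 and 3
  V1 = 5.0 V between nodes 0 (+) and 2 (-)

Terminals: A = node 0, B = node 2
Nodal analysis, taking node 2 as the 0 V reference.
Source V1 fixes V_0 = 5 V.
KCL at each unknown node (sum of currents leaving = 0; resistances in Ω):
  Node 1: (V_1 - 5)/180 + (V_1 - 0)/1200 + (V_1 - V_3)/36000 = 0
  Node 3: (V_3 - V_1)/36000 + (V_3 - 0)/3.6 = 0
Collecting terms (coefficients in siemens):
  0.006417·V_1 - 0.00002778·V_3 = 0.02778
  0.2778·V_3 - 0.00002778·V_1 = 0
Determinant D = (0.006417)(0.2778) - (-0.00002778)(-0.00002778) = 0.001783
V_1 = [(0.02778)(0.2778) - (-0.00002778)(0)]/D = 4.329 V
V_3 = [(0.006417)(0) - (0.02778)(-0.00002778)]/D = 0.0004329 V
Power in each resistor, P = (ΔV)²/R:
  P_R1 = (5 - 4.329)²/180 = 0.002501 W
  P_R2 = (4.329 - 0)²/1200 = 0.01562 W
  P_R3 = (4.329 - 0.0004329)²/36000 = 0.0005205 W
  P_R4 = (0 - 0.0004329)²/3.6 = 0.00000005205 W
P_total = P_R1 + P_R2 + P_R3 + P_R4 = 0.01864 W

Final answer: 0.01864 W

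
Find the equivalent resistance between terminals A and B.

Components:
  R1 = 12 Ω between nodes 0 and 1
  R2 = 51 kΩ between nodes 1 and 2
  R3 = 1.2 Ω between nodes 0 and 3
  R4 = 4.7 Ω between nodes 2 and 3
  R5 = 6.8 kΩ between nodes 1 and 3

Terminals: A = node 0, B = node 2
The network is not a plain series/parallel combination. Inject a 1 A test current into terminal A (node 0) and return it from terminal B (node 2); then R_eq = V_A / (1 A).
Nodal analysis, taking node 2 as the 0 V reference.
Current source I_test pushes 1 A into node 0 and draws it out of node 2.
KCL at each unknown node (sum of currents leaving = 0; resistances in Ω):
  Node 0: (V_0 - V_1)/12 + (V_0 - V_3)/1.2 - 1 = 0
  Node 1: (V_1 - V_0)/12 + (V_1 - 0)/51000 + (V_1 - V_3)/6800 = 0
  Node 3: (V_3 - V_0)/1.2 + (V_3 - V_1)/6800 + (V_3 - 0)/4.7 = 0
Collecting terms (coefficients in siemens):
  0.9167·V_0 - 0.08333·V_1 - 0.8333·V_3 = 1
  0.0835·V_1 - 0.08333·V_0 - 0.0001471·V_3 = 0
  1.046·V_3 - 0.8333·V_0 - 0.0001471·V_1 = 0
Solving these 3 simultaneous equations (Gaussian elimination) gives:
  V_0 = 5.899 V, V_1 = 5.896 V, V_3 = 4.699 V
R_eq = V_0 / 1 A = 5.899 Ω

Final answer: 5.899 Ω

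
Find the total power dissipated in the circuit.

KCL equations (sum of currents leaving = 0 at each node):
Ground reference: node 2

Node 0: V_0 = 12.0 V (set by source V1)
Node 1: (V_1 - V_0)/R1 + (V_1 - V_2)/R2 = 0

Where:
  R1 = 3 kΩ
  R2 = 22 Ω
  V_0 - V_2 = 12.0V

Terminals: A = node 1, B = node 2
Nodal analysis, taking node 2 as the 0 V reference.
Source V1 fixes V_0 = 12 V.
KCL at each unknown node (sum of currents leaving = 0; resistances in Ω):
  Node 1: (V_1 - 12)/3000 + (V_1 - 0)/22 = 0
Collecting terms: 0.04579 × V_1 = 0.004  =>  V_1 = 0.08736 V
Power in each resistor, P = (ΔV)²/R:
  P_R1 = (12 - 0.08736)²/3000 = 0.0473 W
  P_R2 = (0.08736 - 0)²/22 = 0.0003469 W
P_total = P_R1 + P_R2 = 0.04765 W

Final answer: 0.04765 W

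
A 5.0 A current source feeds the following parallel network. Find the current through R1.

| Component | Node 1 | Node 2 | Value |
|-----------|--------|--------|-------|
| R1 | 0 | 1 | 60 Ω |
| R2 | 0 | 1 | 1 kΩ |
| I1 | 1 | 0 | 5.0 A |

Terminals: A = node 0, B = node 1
All resistors sit directly between nodes 0 and 1, so they are in parallel and share one voltage V; the full source current 5 A splits among them.
1/R_par = 1/60 + 1/1000 = 0.01767 S  =>  R_par = 56.6 Ω
V = I × R_par = 5 × 56.6 = 283 V
I_R1 = V/R1 = 283/60 = 4.717 A

Final answer: 4.717 A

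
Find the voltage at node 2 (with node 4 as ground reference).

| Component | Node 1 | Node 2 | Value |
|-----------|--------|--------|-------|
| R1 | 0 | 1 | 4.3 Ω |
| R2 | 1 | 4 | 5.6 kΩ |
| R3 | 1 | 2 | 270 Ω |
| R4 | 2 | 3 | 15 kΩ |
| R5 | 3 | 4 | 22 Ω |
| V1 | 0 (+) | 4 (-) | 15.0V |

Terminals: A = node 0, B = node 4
Nodal analysis, taking node 4 as the 0 V reference.
Source V1 fixes V_0 = 15 V.
KCL at each unknown node (sum of currents leaving = 0; resistances in Ω):
  Node 1: (V_1 - 15)/4.3 + (V_1 - 0)/5600 + (V_1 - V_2)/270 = 0
  Node 2: (V_2 - V_1)/270 + (V_2 - V_3)/15000 = 0
  Node 3: (V_3 - V_2)/15000 + (V_3 - 0)/22 = 0
Collecting terms (coefficients in siemens):
  0.2364·V_1 - 0.003704·V_2 = 3.488
  0.00377·V_2 - 0.003704·V_1 - 0.00006667·V_3 = 0
  0.04552·V_3 - 0.00006667·V_2 = 0
Solving these 3 simultaneous equations (Gaussian elimination) gives:
  V_1 = 14.98 V, V_2 = 14.72 V, V_3 = 0.02156 V
The requested potential is V_2 = 14.72 V.

Final answer: V_2 = 14.72 V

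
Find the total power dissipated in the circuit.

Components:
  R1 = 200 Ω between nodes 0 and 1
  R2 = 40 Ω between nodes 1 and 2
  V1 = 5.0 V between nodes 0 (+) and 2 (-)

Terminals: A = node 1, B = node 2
Nodal analysis, taking node 2 as the 0 V reference.
Source V1 fixes V_0 = 5 V.
KCL at each unknown node (sum of currents leaving = 0; resistances in Ω):
  Node 1: (V_1 - 5)/200 + (V_1 - 0)/40 = 0
Collecting terms: 0.03 × V_1 = 0.025  =>  V_1 = 0.8333 V
Power in each resistor, P = (ΔV)²/R:
  P_R1 = (5 - 0.8333)²/200 = 0.08681 W
  P_R2 = (0.8333 - 0)²/40 = 0.01736 W
P_total = P_R1 + P_R2 = 0.1042 W

Final answer: 0.1042 W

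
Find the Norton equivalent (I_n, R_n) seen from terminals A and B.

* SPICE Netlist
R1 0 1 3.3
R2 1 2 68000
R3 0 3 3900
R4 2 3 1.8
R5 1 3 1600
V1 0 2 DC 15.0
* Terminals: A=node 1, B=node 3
Find the Thévenin equivalent first; then I_n = V_th/R_th and R_n = R_th.
Step 1 — V_th is the open-circuit voltage V_A - V_B (nothing connected across the terminals).
Nodal analysis, taking node 2 as the 0 V reference.
Source V1 fixes V_0 = 15 V.
KCL at each unknown node (sum of currents leaving = 0; resistances in Ω):
  Node 1: (V_1 - 15)/3.3 + (V_1 - 0)/68000 + (V_1 - V_3)/1600 = 0
  Node 3: (V_3 - 15)/3900 + (V_3 - 0)/1.8 + (V_3 - V_1)/1600 = 0
Collecting terms (coefficients in siemens):
  0.3037·V_1 - 0.000625·V_3 = 4.545
  0.5564·V_3 - 0.000625·V_1 = 0.003846
Determinant D = (0.3037)(0.5564) - (-0.000625)(-0.000625) = 0.169
V_1 = [(4.545)(0.5564) - (-0.000625)(0.003846)]/D = 14.97 V
V_3 = [(0.3037)(0.003846) - (4.545)(-0.000625)]/D = 0.02372 V
V_th = V_1 - V_3 = 14.97 - 0.02372 = 14.94 V
Step 2 — R_th: zero the source — replace V1 by a short circuit (node 2 merges into node 0) — and find the resistance seen between A (node 1) and B (node 3).
Reduce the network between node 1 (A) and node 3 (B) by series/parallel combination:
  Rp1 = R1 ‖ R2 (parallel, both between nodes 0 and 1) = 1/(1/3.3 + 1/68000) = 3.3 Ω
  Rp2 = R3 ‖ R4 (parallel, both between nodes 0 and 3) = 1/(1/3900 + 1/1.8) = 1.799 Ω
  Rs1 = Rp1 + Rp2 (series, joined only at node 0) = 3.3 + 1.799 = 5.099 Ω
  Rp3 = R5 ‖ Rs1 (parallel, both between nodes 1 and 3) = 1/(1/1600 + 1/5.099) = 5.083 Ω
R_th = 5.083 Ω
I_n = V_th/R_th = 14.94/5.083 = 2.94 A, and R_n = R_th = 5.083 Ω

Final answer: I_n = 2.94 A, R_n = 5.083 Ω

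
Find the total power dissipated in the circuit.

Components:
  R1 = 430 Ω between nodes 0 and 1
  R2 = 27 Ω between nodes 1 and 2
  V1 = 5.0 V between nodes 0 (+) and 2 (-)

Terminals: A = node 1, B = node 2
Nodal analysis, taking node 2 as the 0 V reference.
Source V1 fixes V_0 = 5 V.
KCL at each unknown node (sum of currents leaving = 0; resistances in Ω):
  Node 1: (V_1 - 5)/430 + (V_1 - 0)/27 = 0
Collecting terms: 0.03936 × V_1 = 0.01163  =>  V_1 = 0.2954 V
Power in each resistor, P = (ΔV)²/R:
  P_R1 = (5 - 0.2954)²/430 = 0.05147 W
  P_R2 = (0.2954 - 0)²/27 = 0.003232 W
P_total = P_R1 + P_R2 = 0.0547 W

Final answer: 0.0547 W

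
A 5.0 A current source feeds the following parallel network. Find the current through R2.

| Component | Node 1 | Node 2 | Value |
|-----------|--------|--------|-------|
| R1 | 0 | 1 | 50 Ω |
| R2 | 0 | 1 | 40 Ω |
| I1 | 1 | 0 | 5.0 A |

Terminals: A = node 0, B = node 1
All resistors sit directly between nodes 0 and 1, so they are in parallel and share one voltage V; the full source current 5 A splits among them.
1/R_par = 1/50 + 1/40 = 0.045 S  =>  R_par = 22.22 Ω
V = I × R_par = 5 × 22.22 = 111.1 V
I_R2 = V/R2 = 111.1/40 = 2.778 A

Final answer: 2.778 A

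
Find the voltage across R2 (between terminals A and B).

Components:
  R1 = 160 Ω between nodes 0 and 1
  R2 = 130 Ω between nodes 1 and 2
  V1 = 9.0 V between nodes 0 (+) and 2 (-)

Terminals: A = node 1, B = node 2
R1 and R2 are in series across V1 (node 0 → node 1 → node 2), and the output A–B is taken across R2, so this is a voltage divider.
Series current: I = V1/(R1 + R2) = 9/(160 + 130) = 9/290 = 0.03103 A
V_R2 = I × R2 = V1 × R2/(R1 + R2) = 9 × 130/290 = 4.034 V

Final answer: 4.034 V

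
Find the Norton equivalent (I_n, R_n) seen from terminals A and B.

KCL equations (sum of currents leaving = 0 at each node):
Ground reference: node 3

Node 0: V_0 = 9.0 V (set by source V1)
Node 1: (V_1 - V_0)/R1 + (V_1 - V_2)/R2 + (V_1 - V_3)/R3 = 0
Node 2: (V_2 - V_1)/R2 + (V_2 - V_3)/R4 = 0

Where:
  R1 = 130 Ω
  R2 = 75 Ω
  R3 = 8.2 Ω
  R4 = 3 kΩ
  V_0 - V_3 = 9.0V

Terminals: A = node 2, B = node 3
Find the Thévenin equivalent first; then I_n = V_th/R_th and R_n = R_th.
Step 1 — V_th is the open-circuit voltage V_A - V_B (nothing connected across the terminals).
Nodal analysis, taking node 3 as the 0 V reference.
Source V1 fixes V_0 = 9 V.
KCL at each unknown node (sum of currents leaving = 0; resistances in Ω):
  Node 1: (V_1 - 9)/130 + (V_1 - V_2)/75 + (V_1 - 0)/8.2 = 0
  Node 2: (V_2 - V_1)/75 + (V_2 - 0)/3000 = 0
Collecting terms (coefficients in siemens):
  0.143·V_1 - 0.01333·V_2 = 0.06923
  0.01367·V_2 - 0.01333·V_1 = 0
Determinant D = (0.143)(0.01367) - (-0.01333)(-0.01333) = 0.001776
V_1 = [(0.06923)(0.01367) - (-0.01333)(0)]/D = 0.5327 V
V_2 = [(0.143)(0) - (0.06923)(-0.01333)]/D = 0.5197 V
V_th = V_2 - V_3 = 0.5197 - 0 = 0.5197 V
Step 2 — R_th: zero the source — replace V1 by a short circuit (node 3 merges into node 0) — and find the resistance seen between A (node 2) and B (node 0).
Reduce the network between node 2 (A) and node 0 (B) by series/parallel combination:
  Rp1 = R1 ‖ R3 (parallel, both between nodes 0 and 1) = 1/(1/130 + 1/8.2) = 7.713 Ω
  Rs1 = R2 + Rp1 (series, joined only at node 1) = 75 + 7.713 = 82.71 Ω
  Rp2 = R4 ‖ Rs1 (parallel, both between nodes 0 and 2) = 1/(1/3000 + 1/82.71) = 80.49 Ω
R_th = 80.49 Ω
I_n = V_th/R_th = 0.5197/80.49 = 0.006456 A, and R_n = R_th = 80.49 Ω

Final answer: I_n = 0.006456 A, R_n = 80.49 Ω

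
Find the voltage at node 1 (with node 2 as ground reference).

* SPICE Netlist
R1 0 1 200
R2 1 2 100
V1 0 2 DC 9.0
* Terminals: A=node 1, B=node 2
Nodal analysis, taking node 2 as the 0 V reference.
Source V1 fixes V_0 = 9 V.
KCL at each unknown node (sum of currents leaving = 0; resistances in Ω):
  Node 1: (V_1 - 9)/200 + (V_1 - 0)/100 = 0
Collecting terms: 0.015 × V_1 = 0.045  =>  V_1 = 3 V
The requested potential is V_1 = 3 V.

Final answer: V_1 = 3 V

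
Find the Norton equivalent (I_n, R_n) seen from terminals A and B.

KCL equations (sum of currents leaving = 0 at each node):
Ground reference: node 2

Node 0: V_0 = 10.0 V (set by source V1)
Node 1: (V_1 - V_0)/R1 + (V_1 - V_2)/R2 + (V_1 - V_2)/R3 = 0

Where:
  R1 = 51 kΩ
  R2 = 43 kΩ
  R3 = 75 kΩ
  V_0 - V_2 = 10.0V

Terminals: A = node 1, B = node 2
Find the Thévenin equivalent first; then I_n = V_th/R_th and R_n = R_th.
Step 1 — V_th is the open-circuit voltage V_A - V_B (nothing connected across the terminals).
Nodal analysis, taking node 2 as the 0 V reference.
Source V1 fixes V_0 = 10 V.
KCL at each unknown node (sum of currents leaving = 0; resistances in Ω):
  Node 1: (V_1 - 10)/51000 + (V_1 - 0)/43000 + (V_1 - 0)/75000 = 0
Collecting terms: 0.0000562 × V_1 = 0.0001961  =>  V_1 = 3.489 V
V_th = V_1 - V_2 = 3.489 - 0 = 3.489 V
Step 2 — R_th: zero the source — replace V1 by a short circuit (node 2 merges into node 0) — and find the resistance seen between A (node 1) and B (node 0).
Reduce the network between node 1 (A) and node 0 (B) by series/parallel combination:
  Rp1 = R1 ‖ R2 ‖ R3 (parallel, all between nodes 0 and 1) = 1/(1/51000 + 1/43000 + 1/75000) = 17790 Ω
R_th = 17.79 kΩ
I_n = V_th/R_th = 3.489/17790 = 0.0001961 A, and R_n = R_th = 17.79 kΩ

Final answer: I_n = 0.0001961 A, R_n = 17.79 kΩ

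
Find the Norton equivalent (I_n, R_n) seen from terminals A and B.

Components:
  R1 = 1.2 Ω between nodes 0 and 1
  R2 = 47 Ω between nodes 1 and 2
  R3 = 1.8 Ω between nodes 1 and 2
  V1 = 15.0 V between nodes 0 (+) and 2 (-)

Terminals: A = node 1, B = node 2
Find the Thévenin equivalent first; then I_n = V_th/R_th and R_n = R_th.
Step 1 — V_th is the open-circuit voltage V_A - V_B (nothing connected across the terminals).
Nodal analysis, taking node 2 as the 0 V reference.
Source V1 fixes V_0 = 15 V.
KCL at each unknown node (sum of currents leaving = 0; resistances in Ω):
  Node 1: (V_1 - 15)/1.2 + (V_1 - 0)/47 + (V_1 - 0)/1.8 = 0
Collecting terms: 1.41 × V_1 = 12.5  =>  V_1 = 8.864 V
V_th = V_1 - V_2 = 8.864 - 0 = 8.864 V
Step 2 — R_th: zero the source — replace V1 by a short circuit (node 2 merges into node 0) — and find the resistance seen between A (node 1) and B (node 0).
Reduce the network between node 1 (A) and node 0 (B) by series/parallel combination:
  Rp1 = R1 ‖ R2 ‖ R3 (parallel, all between nodes 0 and 1) = 1/(1/1.2 + 1/47 + 1/1.8) = 0.7091 Ω
R_th = 0.7091 Ω
I_n = V_th/R_th = 8.864/0.7091 = 12.5 A, and R_n = R_th = 0.7091 Ω

Final answer: I_n = 12.5 A, R_n = 0.7091 Ω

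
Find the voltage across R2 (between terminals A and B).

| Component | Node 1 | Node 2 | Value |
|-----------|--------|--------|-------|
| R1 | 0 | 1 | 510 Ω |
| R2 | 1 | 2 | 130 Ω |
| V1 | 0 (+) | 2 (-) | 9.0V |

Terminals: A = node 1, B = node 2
R1 and R2 are in series across V1 (node 0 → node 1 → node 2), and the output A–B is taken across R2, so this is a voltage divider.
Series current: I = V1/(R1 + R2) = 9/(510 + 130) = 9/640 = 0.01406 A
V_R2 = I × R2 = V1 × R2/(R1 + R2) = 9 × 130/640 = 1.828 V

Final answer: 1.828 V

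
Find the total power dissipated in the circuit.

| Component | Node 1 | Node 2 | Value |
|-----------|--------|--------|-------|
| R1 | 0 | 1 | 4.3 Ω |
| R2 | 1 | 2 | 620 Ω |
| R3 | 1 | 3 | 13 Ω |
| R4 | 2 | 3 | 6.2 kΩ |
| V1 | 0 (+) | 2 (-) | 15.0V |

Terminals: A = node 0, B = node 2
Nodal analysis, taking node 2 as the 0 V reference.
Source V1 fixes V_0 = 15 V.
KCL at each unknown node (sum of currents leaving = 0; resistances in Ω):
  Node 1: (V_1 - 15)/4.3 + (V_1 - 0)/620 + (V_1 - V_3)/13 = 0
  Node 3: (V_3 - V_1)/13 + (V_3 - 0)/6200 = 0
Collecting terms (coefficients in siemens):
  0.3111·V_1 - 0.07692·V_3 = 3.488
  0.07708·V_3 - 0.07692·V_1 = 0
Determinant D = (0.3111)(0.07708) - (-0.07692)(-0.07692) = 0.01806
V_1 = [(3.488)(0.07708) - (-0.07692)(0)]/D = 14.89 V
V_3 = [(0.3111)(0) - (3.488)(-0.07692)]/D = 14.86 V
Power in each resistor, P = (ΔV)²/R:
  P_R1 = (15 - 14.89)²/4.3 = 0.002998 W
  P_R2 = (14.89 - 0)²/620 = 0.3574 W
  P_R3 = (14.89 - 14.86)²/13 = 0.00007463 W
  P_R4 = (0 - 14.86)²/6200 = 0.03559 W
P_total = P_R1 + P_R2 + P_R3 + P_R4 = 0.3961 W

Final answer: 0.3961 W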